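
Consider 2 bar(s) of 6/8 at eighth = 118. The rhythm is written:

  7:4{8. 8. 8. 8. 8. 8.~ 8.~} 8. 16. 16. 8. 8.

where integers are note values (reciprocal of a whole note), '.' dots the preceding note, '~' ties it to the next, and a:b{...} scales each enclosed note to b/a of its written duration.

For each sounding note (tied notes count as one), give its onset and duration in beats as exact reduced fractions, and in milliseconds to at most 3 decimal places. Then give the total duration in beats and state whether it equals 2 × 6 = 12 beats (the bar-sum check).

1) 0.0ms=0b +435.835ms=6/7b
2) 435.835ms=6/7b +435.835ms=6/7b
3) 871.671ms=12/7b +435.835ms=6/7b
4) 1307.506ms=18/7b +435.835ms=6/7b
5) 1743.341ms=24/7b +435.835ms=6/7b
6) 2179.177ms=30/7b +1634.383ms=45/14b
7) 3813.559ms=15/2b +381.356ms=3/4b
8) 4194.915ms=33/4b +381.356ms=3/4b
9) 4576.271ms=9b +762.712ms=3/2b
10) 5338.983ms=21/2b +762.712ms=3/2b
Σ=12b of 12 (118bpm 6/8) — PASS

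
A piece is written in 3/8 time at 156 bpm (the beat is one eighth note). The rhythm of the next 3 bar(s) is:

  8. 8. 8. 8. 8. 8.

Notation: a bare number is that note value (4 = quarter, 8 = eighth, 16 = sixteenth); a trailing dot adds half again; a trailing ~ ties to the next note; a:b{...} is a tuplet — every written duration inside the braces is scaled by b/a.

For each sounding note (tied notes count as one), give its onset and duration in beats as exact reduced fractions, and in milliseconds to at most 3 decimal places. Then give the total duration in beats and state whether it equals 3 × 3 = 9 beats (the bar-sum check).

1) 0.0ms=0b +576.923ms=3/2b
2) 576.923ms=3/2b +576.923ms=3/2b
3) 1153.846ms=3b +576.923ms=3/2b
4) 1730.769ms=9/2b +576.923ms=3/2b
5) 2307.692ms=6b +576.923ms=3/2b
6) 2884.615ms=15/2b +576.923ms=3/2b
Σ=9b of 9 (156bpm 3/8) — PASS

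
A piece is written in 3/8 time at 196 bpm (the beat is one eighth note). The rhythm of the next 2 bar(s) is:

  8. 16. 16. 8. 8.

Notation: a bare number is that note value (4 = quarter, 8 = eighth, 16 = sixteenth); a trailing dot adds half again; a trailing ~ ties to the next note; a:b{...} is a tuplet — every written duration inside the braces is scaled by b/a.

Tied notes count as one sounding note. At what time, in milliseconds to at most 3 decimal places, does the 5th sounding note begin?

note 5 onset = 9/2b = 1377.551ms

1. 0.0ms @ 0 + 459.184ms (3/2)
2. 459.184ms @ 3/2 + 229.592ms (3/4)
3. 688.776ms @ 9/4 + 229.592ms (3/4)
4. 918.367ms @ 3 + 459.184ms (3/2)
5. 1377.551ms @ 9/2 + 459.184ms (3/2)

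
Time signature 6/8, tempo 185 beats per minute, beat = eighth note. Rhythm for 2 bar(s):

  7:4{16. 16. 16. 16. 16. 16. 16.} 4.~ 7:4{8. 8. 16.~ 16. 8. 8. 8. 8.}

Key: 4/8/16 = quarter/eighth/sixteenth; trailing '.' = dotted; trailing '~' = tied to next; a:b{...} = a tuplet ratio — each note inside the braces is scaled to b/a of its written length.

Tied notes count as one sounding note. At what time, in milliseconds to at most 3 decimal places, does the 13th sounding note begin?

1. 0.0ms @ 0 + 138.996ms (3/7)
2. 138.996ms @ 3/7 + 138.996ms (3/7)
3. 277.992ms @ 6/7 + 138.996ms (3/7)
4. 416.988ms @ 9/7 + 138.996ms (3/7)
5. 555.985ms @ 12/7 + 138.996ms (3/7)
6. 694.981ms @ 15/7 + 138.996ms (3/7)
7. 833.977ms @ 18/7 + 138.996ms (3/7)
8. 972.973ms @ 3 + 1250.965ms (27/7)
9. 2223.938ms @ 48/7 + 277.992ms (6/7)
10. 2501.931ms @ 54/7 + 277.992ms (6/7)
11. 2779.923ms @ 60/7 + 277.992ms (6/7)
12. 3057.915ms @ 66/7 + 277.992ms (6/7)
13. 3335.907ms @ 72/7 + 277.992ms (6/7)
14. 3613.9ms @ 78/7 + 277.992ms (6/7)

note 13 onset = 72/7b = 3335.907ms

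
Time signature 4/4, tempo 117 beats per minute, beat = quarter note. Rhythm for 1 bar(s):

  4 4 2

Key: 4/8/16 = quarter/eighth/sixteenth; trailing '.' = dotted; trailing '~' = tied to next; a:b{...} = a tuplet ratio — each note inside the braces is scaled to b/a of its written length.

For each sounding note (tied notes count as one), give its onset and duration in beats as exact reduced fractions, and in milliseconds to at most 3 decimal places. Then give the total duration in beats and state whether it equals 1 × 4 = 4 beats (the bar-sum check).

1) 0.0ms=0b +512.821ms=1b
2) 512.821ms=1b +512.821ms=1b
3) 1025.641ms=2b +1025.641ms=2b
Σ=4b of 4 (117bpm 4/4) — PASS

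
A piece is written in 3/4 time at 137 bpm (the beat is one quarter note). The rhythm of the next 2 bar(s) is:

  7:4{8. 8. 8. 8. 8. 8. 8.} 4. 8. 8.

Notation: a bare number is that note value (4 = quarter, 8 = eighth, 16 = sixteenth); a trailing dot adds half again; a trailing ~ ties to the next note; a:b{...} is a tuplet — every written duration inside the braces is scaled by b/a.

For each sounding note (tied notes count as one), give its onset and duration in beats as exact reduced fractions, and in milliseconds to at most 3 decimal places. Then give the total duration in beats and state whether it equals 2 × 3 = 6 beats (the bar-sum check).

1) 0.0ms=0b +187.696ms=3/7b
2) 187.696ms=3/7b +187.696ms=3/7b
3) 375.391ms=6/7b +187.696ms=3/7b
4) 563.087ms=9/7b +187.696ms=3/7b
5) 750.782ms=12/7b +187.696ms=3/7b
6) 938.478ms=15/7b +187.696ms=3/7b
7) 1126.173ms=18/7b +187.696ms=3/7b
8) 1313.869ms=3b +656.934ms=3/2b
9) 1970.803ms=9/2b +328.467ms=3/4b
10) 2299.27ms=21/4b +328.467ms=3/4b
Σ=6b of 6 (137bpm 3/4) — PASS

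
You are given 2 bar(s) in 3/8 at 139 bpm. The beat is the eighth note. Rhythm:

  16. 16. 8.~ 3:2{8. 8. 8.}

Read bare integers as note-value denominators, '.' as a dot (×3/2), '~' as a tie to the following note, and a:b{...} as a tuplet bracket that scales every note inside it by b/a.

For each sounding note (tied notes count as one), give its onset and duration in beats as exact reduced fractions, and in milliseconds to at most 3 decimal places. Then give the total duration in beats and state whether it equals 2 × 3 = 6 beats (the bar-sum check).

1) 0.0ms=0b +323.741ms=3/4b
2) 323.741ms=3/4b +323.741ms=3/4b
3) 647.482ms=3/2b +1079.137ms=5/2b
4) 1726.619ms=4b +431.655ms=1b
5) 2158.273ms=5b +431.655ms=1b
Σ=6b of 6 (139bpm 3/8) — PASS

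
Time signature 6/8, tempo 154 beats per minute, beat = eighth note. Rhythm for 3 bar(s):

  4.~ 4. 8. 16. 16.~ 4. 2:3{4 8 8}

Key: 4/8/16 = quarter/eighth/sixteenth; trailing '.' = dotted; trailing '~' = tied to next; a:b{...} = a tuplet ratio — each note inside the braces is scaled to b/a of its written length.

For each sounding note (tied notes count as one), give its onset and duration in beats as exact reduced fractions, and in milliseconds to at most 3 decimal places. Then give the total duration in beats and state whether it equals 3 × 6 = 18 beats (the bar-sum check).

1) 0.0ms=0b +2337.662ms=6b
2) 2337.662ms=6b +584.416ms=3/2b
3) 2922.078ms=15/2b +292.208ms=3/4b
4) 3214.286ms=33/4b +1461.039ms=15/4b
5) 4675.325ms=12b +1168.831ms=3b
6) 5844.156ms=15b +584.416ms=3/2b
7) 6428.571ms=33/2b +584.416ms=3/2b
Σ=18b of 18 (154bpm 6/8) — PASS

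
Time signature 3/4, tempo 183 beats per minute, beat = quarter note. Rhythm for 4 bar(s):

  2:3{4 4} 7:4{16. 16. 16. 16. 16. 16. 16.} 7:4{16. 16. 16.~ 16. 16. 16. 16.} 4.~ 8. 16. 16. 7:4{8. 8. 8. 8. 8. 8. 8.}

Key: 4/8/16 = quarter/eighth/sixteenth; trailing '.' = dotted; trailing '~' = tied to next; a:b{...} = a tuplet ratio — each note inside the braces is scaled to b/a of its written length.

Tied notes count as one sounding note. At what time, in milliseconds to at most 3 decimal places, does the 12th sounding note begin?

note 12 onset = 69/14b = 1615.925ms

1. 0.0ms @ 0 + 491.803ms (3/2)
2. 491.803ms @ 3/2 + 491.803ms (3/2)
3. 983.607ms @ 3 + 70.258ms (3/14)
4. 1053.864ms @ 45/14 + 70.258ms (3/14)
5. 1124.122ms @ 24/7 + 70.258ms (3/14)
6. 1194.379ms @ 51/14 + 70.258ms (3/14)
7. 1264.637ms @ 27/7 + 70.258ms (3/14)
8. 1334.895ms @ 57/14 + 70.258ms (3/14)
9. 1405.152ms @ 30/7 + 70.258ms (3/14)
10. 1475.41ms @ 9/2 + 70.258ms (3/14)
11. 1545.667ms @ 33/7 + 70.258ms (3/14)
12. 1615.925ms @ 69/14 + 140.515ms (3/7)
13. 1756.44ms @ 75/14 + 70.258ms (3/14)
14. 1826.698ms @ 39/7 + 70.258ms (3/14)
15. 1896.956ms @ 81/14 + 70.258ms (3/14)
16. 1967.213ms @ 6 + 737.705ms (9/4)
17. 2704.918ms @ 33/4 + 122.951ms (3/8)
18. 2827.869ms @ 69/8 + 122.951ms (3/8)
19. 2950.82ms @ 9 + 140.515ms (3/7)
20. 3091.335ms @ 66/7 + 140.515ms (3/7)
21. 3231.85ms @ 69/7 + 140.515ms (3/7)
22. 3372.365ms @ 72/7 + 140.515ms (3/7)
23. 3512.881ms @ 75/7 + 140.515ms (3/7)
24. 3653.396ms @ 78/7 + 140.515ms (3/7)
25. 3793.911ms @ 81/7 + 140.515ms (3/7)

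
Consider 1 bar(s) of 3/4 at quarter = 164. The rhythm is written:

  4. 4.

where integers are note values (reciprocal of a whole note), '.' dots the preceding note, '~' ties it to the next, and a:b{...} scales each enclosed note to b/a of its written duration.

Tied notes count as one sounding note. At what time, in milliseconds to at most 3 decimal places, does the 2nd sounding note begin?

1. 0.0ms @ 0 + 548.78ms (3/2)
2. 548.78ms @ 3/2 + 548.78ms (3/2)

note 2 onset = 3/2b = 548.78ms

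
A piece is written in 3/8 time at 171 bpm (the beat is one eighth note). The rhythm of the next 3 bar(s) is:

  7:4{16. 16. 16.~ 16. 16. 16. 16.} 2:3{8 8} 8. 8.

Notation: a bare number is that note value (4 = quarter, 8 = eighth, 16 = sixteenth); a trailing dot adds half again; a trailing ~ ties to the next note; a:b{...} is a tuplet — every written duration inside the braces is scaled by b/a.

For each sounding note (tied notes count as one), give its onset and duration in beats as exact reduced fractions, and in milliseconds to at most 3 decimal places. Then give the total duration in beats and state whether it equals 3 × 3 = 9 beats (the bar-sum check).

1) 0.0ms=0b +150.376ms=3/7b
2) 150.376ms=3/7b +150.376ms=3/7b
3) 300.752ms=6/7b +300.752ms=6/7b
4) 601.504ms=12/7b +150.376ms=3/7b
5) 751.88ms=15/7b +150.376ms=3/7b
6) 902.256ms=18/7b +150.376ms=3/7b
7) 1052.632ms=3b +526.316ms=3/2b
8) 1578.947ms=9/2b +526.316ms=3/2b
9) 2105.263ms=6b +526.316ms=3/2b
10) 2631.579ms=15/2b +526.316ms=3/2b
Σ=9b of 9 (171bpm 3/8) — PASS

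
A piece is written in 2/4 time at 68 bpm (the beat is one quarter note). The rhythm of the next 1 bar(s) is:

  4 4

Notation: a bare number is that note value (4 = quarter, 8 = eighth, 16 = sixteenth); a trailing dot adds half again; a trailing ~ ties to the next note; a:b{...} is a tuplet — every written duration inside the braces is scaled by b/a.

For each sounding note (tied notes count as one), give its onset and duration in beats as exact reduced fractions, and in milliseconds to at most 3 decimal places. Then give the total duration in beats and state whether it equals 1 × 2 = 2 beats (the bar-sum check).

1) 0.0ms=0b +882.353ms=1b
2) 882.353ms=1b +882.353ms=1b
Σ=2b of 2 (68bpm 2/4) — PASS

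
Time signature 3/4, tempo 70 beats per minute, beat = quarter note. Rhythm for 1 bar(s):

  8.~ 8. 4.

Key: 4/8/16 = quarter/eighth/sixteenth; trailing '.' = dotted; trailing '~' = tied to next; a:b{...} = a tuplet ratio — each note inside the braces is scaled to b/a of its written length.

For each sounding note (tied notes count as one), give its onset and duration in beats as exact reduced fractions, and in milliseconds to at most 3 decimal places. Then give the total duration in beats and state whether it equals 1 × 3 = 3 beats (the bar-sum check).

1) 0.0ms=0b +1285.714ms=3/2b
2) 1285.714ms=3/2b +1285.714ms=3/2b
Σ=3b of 3 (70bpm 3/4) — PASS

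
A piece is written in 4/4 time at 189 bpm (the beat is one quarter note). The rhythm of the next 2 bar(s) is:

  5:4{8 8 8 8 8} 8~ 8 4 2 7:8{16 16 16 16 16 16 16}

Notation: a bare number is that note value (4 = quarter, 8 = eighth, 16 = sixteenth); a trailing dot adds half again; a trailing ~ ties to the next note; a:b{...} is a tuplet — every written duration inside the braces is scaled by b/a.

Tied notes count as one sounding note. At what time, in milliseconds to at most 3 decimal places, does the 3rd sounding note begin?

note 3 onset = 4/5b = 253.968ms

1. 0.0ms @ 0 + 126.984ms (2/5)
2. 126.984ms @ 2/5 + 126.984ms (2/5)
3. 253.968ms @ 4/5 + 126.984ms (2/5)
4. 380.952ms @ 6/5 + 126.984ms (2/5)
5. 507.937ms @ 8/5 + 126.984ms (2/5)
6. 634.921ms @ 2 + 317.46ms (1)
7. 952.381ms @ 3 + 317.46ms (1)
8. 1269.841ms @ 4 + 634.921ms (2)
9. 1904.762ms @ 6 + 90.703ms (2/7)
10. 1995.465ms @ 44/7 + 90.703ms (2/7)
11. 2086.168ms @ 46/7 + 90.703ms (2/7)
12. 2176.871ms @ 48/7 + 90.703ms (2/7)
13. 2267.574ms @ 50/7 + 90.703ms (2/7)
14. 2358.277ms @ 52/7 + 90.703ms (2/7)
15. 2448.98ms @ 54/7 + 90.703ms (2/7)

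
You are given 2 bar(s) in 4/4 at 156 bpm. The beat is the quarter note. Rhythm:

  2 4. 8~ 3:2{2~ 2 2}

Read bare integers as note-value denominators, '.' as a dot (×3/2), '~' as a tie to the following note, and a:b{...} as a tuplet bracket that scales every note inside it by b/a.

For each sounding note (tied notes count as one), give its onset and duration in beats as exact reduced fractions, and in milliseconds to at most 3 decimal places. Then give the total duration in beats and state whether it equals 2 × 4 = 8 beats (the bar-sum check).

1) 0.0ms=0b +769.231ms=2b
2) 769.231ms=2b +576.923ms=3/2b
3) 1346.154ms=7/2b +1217.949ms=19/6b
4) 2564.103ms=20/3b +512.821ms=4/3b
Σ=8b of 8 (156bpm 4/4) — PASS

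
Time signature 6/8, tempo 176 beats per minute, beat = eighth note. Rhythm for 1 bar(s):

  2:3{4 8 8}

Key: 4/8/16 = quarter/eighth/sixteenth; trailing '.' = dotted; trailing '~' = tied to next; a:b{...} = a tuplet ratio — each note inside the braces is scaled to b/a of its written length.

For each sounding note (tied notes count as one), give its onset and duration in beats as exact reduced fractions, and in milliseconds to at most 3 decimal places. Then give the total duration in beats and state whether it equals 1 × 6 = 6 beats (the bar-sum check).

1) 0.0ms=0b +1022.727ms=3b
2) 1022.727ms=3b +511.364ms=3/2b
3) 1534.091ms=9/2b +511.364ms=3/2b
Σ=6b of 6 (176bpm 6/8) — PASS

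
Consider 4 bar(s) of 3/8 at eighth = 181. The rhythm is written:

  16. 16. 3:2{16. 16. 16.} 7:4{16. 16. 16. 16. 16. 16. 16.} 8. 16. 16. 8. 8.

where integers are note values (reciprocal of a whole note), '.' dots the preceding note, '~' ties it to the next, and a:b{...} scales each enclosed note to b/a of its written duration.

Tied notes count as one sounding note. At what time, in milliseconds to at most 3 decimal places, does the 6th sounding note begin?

note 6 onset = 3b = 994.475ms

1. 0.0ms @ 0 + 248.619ms (3/4)
2. 248.619ms @ 3/4 + 248.619ms (3/4)
3. 497.238ms @ 3/2 + 165.746ms (1/2)
4. 662.983ms @ 2 + 165.746ms (1/2)
5. 828.729ms @ 5/2 + 165.746ms (1/2)
6. 994.475ms @ 3 + 142.068ms (3/7)
7. 1136.543ms @ 24/7 + 142.068ms (3/7)
8. 1278.611ms @ 27/7 + 142.068ms (3/7)
9. 1420.679ms @ 30/7 + 142.068ms (3/7)
10. 1562.747ms @ 33/7 + 142.068ms (3/7)
11. 1704.815ms @ 36/7 + 142.068ms (3/7)
12. 1846.882ms @ 39/7 + 142.068ms (3/7)
13. 1988.95ms @ 6 + 497.238ms (3/2)
14. 2486.188ms @ 15/2 + 248.619ms (3/4)
15. 2734.807ms @ 33/4 + 248.619ms (3/4)
16. 2983.425ms @ 9 + 497.238ms (3/2)
17. 3480.663ms @ 21/2 + 497.238ms (3/2)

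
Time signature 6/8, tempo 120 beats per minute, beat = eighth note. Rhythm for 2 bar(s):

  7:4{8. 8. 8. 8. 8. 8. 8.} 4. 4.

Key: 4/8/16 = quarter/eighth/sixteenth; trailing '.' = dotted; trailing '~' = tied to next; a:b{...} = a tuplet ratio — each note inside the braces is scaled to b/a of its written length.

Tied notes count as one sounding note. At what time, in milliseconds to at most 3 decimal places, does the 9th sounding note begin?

note 9 onset = 9b = 4500.0ms

1. 0.0ms @ 0 + 428.571ms (6/7)
2. 428.571ms @ 6/7 + 428.571ms (6/7)
3. 857.143ms @ 12/7 + 428.571ms (6/7)
4. 1285.714ms @ 18/7 + 428.571ms (6/7)
5. 1714.286ms @ 24/7 + 428.571ms (6/7)
6. 2142.857ms @ 30/7 + 428.571ms (6/7)
7. 2571.429ms @ 36/7 + 428.571ms (6/7)
8. 3000.0ms @ 6 + 1500.0ms (3)
9. 4500.0ms @ 9 + 1500.0ms (3)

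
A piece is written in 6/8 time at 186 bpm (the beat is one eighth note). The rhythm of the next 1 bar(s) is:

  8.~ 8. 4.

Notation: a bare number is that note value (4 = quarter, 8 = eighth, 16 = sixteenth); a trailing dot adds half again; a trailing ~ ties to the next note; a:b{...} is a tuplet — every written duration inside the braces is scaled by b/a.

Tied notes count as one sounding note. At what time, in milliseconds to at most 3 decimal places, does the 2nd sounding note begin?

note 2 onset = 3b = 967.742ms

1. 0.0ms @ 0 + 967.742ms (3)
2. 967.742ms @ 3 + 967.742ms (3)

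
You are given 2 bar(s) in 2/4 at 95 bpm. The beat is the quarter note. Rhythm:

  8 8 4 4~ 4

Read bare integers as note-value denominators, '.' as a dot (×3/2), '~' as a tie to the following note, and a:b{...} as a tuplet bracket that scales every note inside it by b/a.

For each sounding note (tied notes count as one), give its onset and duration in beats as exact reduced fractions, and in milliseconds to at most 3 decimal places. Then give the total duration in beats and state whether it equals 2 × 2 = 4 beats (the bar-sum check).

1) 0.0ms=0b +315.789ms=1/2b
2) 315.789ms=1/2b +315.789ms=1/2b
3) 631.579ms=1b +631.579ms=1b
4) 1263.158ms=2b +1263.158ms=2b
Σ=4b of 4 (95bpm 2/4) — PASS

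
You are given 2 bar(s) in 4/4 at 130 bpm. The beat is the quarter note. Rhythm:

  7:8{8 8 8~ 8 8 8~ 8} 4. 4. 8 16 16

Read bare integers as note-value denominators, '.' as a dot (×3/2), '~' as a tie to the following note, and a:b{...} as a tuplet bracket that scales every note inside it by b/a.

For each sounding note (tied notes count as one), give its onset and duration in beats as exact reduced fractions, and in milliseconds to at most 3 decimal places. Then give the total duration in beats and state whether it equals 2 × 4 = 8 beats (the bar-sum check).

1) 0.0ms=0b +263.736ms=4/7b
2) 263.736ms=4/7b +263.736ms=4/7b
3) 527.473ms=8/7b +527.473ms=8/7b
4) 1054.945ms=16/7b +263.736ms=4/7b
5) 1318.681ms=20/7b +527.473ms=8/7b
6) 1846.154ms=4b +692.308ms=3/2b
7) 2538.462ms=11/2b +692.308ms=3/2b
8) 3230.769ms=7b +230.769ms=1/2b
9) 3461.538ms=15/2b +115.385ms=1/4b
10) 3576.923ms=31/4b +115.385ms=1/4b
Σ=8b of 8 (130bpm 4/4) — PASS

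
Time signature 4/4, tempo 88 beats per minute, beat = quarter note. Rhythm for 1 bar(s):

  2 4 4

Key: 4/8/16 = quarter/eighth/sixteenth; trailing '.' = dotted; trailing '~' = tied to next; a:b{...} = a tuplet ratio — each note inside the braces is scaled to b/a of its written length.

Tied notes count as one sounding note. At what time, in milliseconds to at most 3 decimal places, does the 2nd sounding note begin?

1. 0.0ms @ 0 + 1363.636ms (2)
2. 1363.636ms @ 2 + 681.818ms (1)
3. 2045.455ms @ 3 + 681.818ms (1)

note 2 onset = 2b = 1363.636ms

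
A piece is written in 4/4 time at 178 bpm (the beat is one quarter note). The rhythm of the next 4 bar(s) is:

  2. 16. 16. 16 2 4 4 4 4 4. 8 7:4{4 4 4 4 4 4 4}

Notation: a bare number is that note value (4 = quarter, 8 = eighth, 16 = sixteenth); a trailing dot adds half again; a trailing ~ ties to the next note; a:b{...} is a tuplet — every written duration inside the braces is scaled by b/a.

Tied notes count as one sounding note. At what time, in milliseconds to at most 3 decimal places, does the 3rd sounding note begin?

note 3 onset = 27/8b = 1137.64ms

1. 0.0ms @ 0 + 1011.236ms (3)
2. 1011.236ms @ 3 + 126.404ms (3/8)
3. 1137.64ms @ 27/8 + 126.404ms (3/8)
4. 1264.045ms @ 15/4 + 84.27ms (1/4)
5. 1348.315ms @ 4 + 674.157ms (2)
6. 2022.472ms @ 6 + 337.079ms (1)
7. 2359.551ms @ 7 + 337.079ms (1)
8. 2696.629ms @ 8 + 337.079ms (1)
9. 3033.708ms @ 9 + 337.079ms (1)
10. 3370.787ms @ 10 + 505.618ms (3/2)
11. 3876.404ms @ 23/2 + 168.539ms (1/2)
12. 4044.944ms @ 12 + 192.616ms (4/7)
13. 4237.56ms @ 88/7 + 192.616ms (4/7)
14. 4430.177ms @ 92/7 + 192.616ms (4/7)
15. 4622.793ms @ 96/7 + 192.616ms (4/7)
16. 4815.409ms @ 100/7 + 192.616ms (4/7)
17. 5008.026ms @ 104/7 + 192.616ms (4/7)
18. 5200.642ms @ 108/7 + 192.616ms (4/7)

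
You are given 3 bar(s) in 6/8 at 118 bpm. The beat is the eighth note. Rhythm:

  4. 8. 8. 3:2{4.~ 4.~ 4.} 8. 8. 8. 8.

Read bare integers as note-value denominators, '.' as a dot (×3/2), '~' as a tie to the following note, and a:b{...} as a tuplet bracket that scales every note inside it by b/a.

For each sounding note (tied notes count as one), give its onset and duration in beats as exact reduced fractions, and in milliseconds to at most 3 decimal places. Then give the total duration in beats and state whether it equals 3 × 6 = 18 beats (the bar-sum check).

1) 0.0ms=0b +1525.424ms=3b
2) 1525.424ms=3b +762.712ms=3/2b
3) 2288.136ms=9/2b +762.712ms=3/2b
4) 3050.847ms=6b +3050.847ms=6b
5) 6101.695ms=12b +762.712ms=3/2b
6) 6864.407ms=27/2b +762.712ms=3/2b
7) 7627.119ms=15b +762.712ms=3/2b
8) 8389.831ms=33/2b +762.712ms=3/2b
Σ=18b of 18 (118bpm 6/8) — PASS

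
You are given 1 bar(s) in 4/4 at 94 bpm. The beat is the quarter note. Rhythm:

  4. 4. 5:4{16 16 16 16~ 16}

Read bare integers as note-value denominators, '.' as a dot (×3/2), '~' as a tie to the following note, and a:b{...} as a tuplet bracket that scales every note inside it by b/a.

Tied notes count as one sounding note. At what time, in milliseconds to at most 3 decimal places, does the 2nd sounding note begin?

1. 0.0ms @ 0 + 957.447ms (3/2)
2. 957.447ms @ 3/2 + 957.447ms (3/2)
3. 1914.894ms @ 3 + 127.66ms (1/5)
4. 2042.553ms @ 16/5 + 127.66ms (1/5)
5. 2170.213ms @ 17/5 + 127.66ms (1/5)
6. 2297.872ms @ 18/5 + 255.319ms (2/5)

note 2 onset = 3/2b = 957.447ms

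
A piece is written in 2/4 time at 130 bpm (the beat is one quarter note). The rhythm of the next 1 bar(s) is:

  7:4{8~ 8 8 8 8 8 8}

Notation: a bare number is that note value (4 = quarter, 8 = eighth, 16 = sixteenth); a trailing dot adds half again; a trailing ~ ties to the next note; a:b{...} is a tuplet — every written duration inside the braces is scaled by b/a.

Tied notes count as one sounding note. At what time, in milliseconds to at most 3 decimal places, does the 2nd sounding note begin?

note 2 onset = 4/7b = 263.736ms

1. 0.0ms @ 0 + 263.736ms (4/7)
2. 263.736ms @ 4/7 + 131.868ms (2/7)
3. 395.604ms @ 6/7 + 131.868ms (2/7)
4. 527.473ms @ 8/7 + 131.868ms (2/7)
5. 659.341ms @ 10/7 + 131.868ms (2/7)
6. 791.209ms @ 12/7 + 131.868ms (2/7)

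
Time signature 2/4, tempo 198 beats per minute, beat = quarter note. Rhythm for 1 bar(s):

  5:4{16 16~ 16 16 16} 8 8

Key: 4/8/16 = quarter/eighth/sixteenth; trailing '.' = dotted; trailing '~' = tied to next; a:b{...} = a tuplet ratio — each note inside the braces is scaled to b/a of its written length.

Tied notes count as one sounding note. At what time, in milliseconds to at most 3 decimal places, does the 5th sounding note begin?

note 5 onset = 1b = 303.03ms

1. 0.0ms @ 0 + 60.606ms (1/5)
2. 60.606ms @ 1/5 + 121.212ms (2/5)
3. 181.818ms @ 3/5 + 60.606ms (1/5)
4. 242.424ms @ 4/5 + 60.606ms (1/5)
5. 303.03ms @ 1 + 151.515ms (1/2)
6. 454.545ms @ 3/2 + 151.515ms (1/2)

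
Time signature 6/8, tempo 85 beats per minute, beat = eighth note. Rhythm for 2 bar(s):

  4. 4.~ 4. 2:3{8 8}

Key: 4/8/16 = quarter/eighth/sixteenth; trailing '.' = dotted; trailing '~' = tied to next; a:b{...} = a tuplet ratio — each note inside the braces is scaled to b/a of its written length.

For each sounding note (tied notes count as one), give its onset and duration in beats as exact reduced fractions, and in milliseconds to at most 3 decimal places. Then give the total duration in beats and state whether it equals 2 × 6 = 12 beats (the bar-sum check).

1) 0.0ms=0b +2117.647ms=3b
2) 2117.647ms=3b +4235.294ms=6b
3) 6352.941ms=9b +1058.824ms=3/2b
4) 7411.765ms=21/2b +1058.824ms=3/2b
Σ=12b of 12 (85bpm 6/8) — PASS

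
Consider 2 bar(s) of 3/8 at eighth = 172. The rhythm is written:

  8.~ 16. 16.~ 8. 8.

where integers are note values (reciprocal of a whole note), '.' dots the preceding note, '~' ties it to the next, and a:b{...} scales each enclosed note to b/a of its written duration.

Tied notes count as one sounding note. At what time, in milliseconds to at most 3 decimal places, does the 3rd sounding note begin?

1. 0.0ms @ 0 + 784.884ms (9/4)
2. 784.884ms @ 9/4 + 784.884ms (9/4)
3. 1569.767ms @ 9/2 + 523.256ms (3/2)

note 3 onset = 9/2b = 1569.767ms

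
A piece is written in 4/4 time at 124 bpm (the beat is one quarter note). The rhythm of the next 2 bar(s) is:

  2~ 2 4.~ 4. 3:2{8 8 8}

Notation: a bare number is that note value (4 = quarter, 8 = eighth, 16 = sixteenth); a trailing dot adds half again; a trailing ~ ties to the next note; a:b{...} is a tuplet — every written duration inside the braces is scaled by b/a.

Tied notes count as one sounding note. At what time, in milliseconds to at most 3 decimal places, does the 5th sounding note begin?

1. 0.0ms @ 0 + 1935.484ms (4)
2. 1935.484ms @ 4 + 1451.613ms (3)
3. 3387.097ms @ 7 + 161.29ms (1/3)
4. 3548.387ms @ 22/3 + 161.29ms (1/3)
5. 3709.677ms @ 23/3 + 161.29ms (1/3)

note 5 onset = 23/3b = 3709.677ms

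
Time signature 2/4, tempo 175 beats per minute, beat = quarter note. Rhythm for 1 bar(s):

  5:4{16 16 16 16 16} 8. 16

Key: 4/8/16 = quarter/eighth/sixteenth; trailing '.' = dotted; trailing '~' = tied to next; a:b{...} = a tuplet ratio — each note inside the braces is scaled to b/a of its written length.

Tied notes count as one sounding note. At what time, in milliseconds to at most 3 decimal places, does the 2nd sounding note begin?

note 2 onset = 1/5b = 68.571ms

1. 0.0ms @ 0 + 68.571ms (1/5)
2. 68.571ms @ 1/5 + 68.571ms (1/5)
3. 137.143ms @ 2/5 + 68.571ms (1/5)
4. 205.714ms @ 3/5 + 68.571ms (1/5)
5. 274.286ms @ 4/5 + 68.571ms (1/5)
6. 342.857ms @ 1 + 257.143ms (3/4)
7. 600.0ms @ 7/4 + 85.714ms (1/4)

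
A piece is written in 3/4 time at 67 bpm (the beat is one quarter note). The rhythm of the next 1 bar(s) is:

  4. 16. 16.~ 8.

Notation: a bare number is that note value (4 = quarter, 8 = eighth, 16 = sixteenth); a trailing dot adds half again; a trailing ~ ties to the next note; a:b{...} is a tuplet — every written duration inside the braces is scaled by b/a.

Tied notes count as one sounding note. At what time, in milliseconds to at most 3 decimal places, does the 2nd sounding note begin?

1. 0.0ms @ 0 + 1343.284ms (3/2)
2. 1343.284ms @ 3/2 + 335.821ms (3/8)
3. 1679.104ms @ 15/8 + 1007.463ms (9/8)

note 2 onset = 3/2b = 1343.284ms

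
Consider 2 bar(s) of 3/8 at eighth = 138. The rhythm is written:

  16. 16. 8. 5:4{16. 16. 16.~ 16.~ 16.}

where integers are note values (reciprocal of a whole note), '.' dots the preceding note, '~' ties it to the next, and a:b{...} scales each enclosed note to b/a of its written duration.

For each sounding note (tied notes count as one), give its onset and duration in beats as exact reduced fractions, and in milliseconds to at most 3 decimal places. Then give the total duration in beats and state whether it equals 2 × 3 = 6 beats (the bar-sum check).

1) 0.0ms=0b +326.087ms=3/4b
2) 326.087ms=3/4b +326.087ms=3/4b
3) 652.174ms=3/2b +652.174ms=3/2b
4) 1304.348ms=3b +260.87ms=3/5b
5) 1565.217ms=18/5b +260.87ms=3/5b
6) 1826.087ms=21/5b +782.609ms=9/5b
Σ=6b of 6 (138bpm 3/8) — PASS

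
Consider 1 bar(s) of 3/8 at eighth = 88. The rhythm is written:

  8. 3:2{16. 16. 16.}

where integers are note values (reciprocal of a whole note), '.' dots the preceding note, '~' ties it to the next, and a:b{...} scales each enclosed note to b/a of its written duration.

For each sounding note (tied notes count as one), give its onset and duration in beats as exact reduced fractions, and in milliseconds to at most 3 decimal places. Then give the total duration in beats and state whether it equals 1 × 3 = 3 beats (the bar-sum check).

1) 0.0ms=0b +1022.727ms=3/2b
2) 1022.727ms=3/2b +340.909ms=1/2b
3) 1363.636ms=2b +340.909ms=1/2b
4) 1704.545ms=5/2b +340.909ms=1/2b
Σ=3b of 3 (88bpm 3/8) — PASS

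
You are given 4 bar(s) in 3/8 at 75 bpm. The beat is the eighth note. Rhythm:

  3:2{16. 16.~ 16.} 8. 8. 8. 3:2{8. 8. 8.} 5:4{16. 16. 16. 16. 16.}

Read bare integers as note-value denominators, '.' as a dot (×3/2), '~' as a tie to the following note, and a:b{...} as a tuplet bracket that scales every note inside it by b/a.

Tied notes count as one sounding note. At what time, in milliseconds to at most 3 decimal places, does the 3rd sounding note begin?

note 3 onset = 3/2b = 1200.0ms

1. 0.0ms @ 0 + 400.0ms (1/2)
2. 400.0ms @ 1/2 + 800.0ms (1)
3. 1200.0ms @ 3/2 + 1200.0ms (3/2)
4. 2400.0ms @ 3 + 1200.0ms (3/2)
5. 3600.0ms @ 9/2 + 1200.0ms (3/2)
6. 4800.0ms @ 6 + 800.0ms (1)
7. 5600.0ms @ 7 + 800.0ms (1)
8. 6400.0ms @ 8 + 800.0ms (1)
9. 7200.0ms @ 9 + 480.0ms (3/5)
10. 7680.0ms @ 48/5 + 480.0ms (3/5)
11. 8160.0ms @ 51/5 + 480.0ms (3/5)
12. 8640.0ms @ 54/5 + 480.0ms (3/5)
13. 9120.0ms @ 57/5 + 480.0ms (3/5)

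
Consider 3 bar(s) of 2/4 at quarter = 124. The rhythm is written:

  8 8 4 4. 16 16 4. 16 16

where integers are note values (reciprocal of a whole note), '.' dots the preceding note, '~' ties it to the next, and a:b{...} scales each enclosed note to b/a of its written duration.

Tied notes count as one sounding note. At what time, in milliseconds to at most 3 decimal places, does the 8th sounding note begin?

note 8 onset = 11/2b = 2661.29ms

1. 0.0ms @ 0 + 241.935ms (1/2)
2. 241.935ms @ 1/2 + 241.935ms (1/2)
3. 483.871ms @ 1 + 483.871ms (1)
4. 967.742ms @ 2 + 725.806ms (3/2)
5. 1693.548ms @ 7/2 + 120.968ms (1/4)
6. 1814.516ms @ 15/4 + 120.968ms (1/4)
7. 1935.484ms @ 4 + 725.806ms (3/2)
8. 2661.29ms @ 11/2 + 120.968ms (1/4)
9. 2782.258ms @ 23/4 + 120.968ms (1/4)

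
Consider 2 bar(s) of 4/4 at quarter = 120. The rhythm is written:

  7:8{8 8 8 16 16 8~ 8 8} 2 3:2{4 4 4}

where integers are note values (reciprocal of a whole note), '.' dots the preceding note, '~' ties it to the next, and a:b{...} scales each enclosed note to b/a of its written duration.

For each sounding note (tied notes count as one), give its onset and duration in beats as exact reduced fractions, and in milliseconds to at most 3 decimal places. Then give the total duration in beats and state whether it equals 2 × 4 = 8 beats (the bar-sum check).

1) 0.0ms=0b +285.714ms=4/7b
2) 285.714ms=4/7b +285.714ms=4/7b
3) 571.429ms=8/7b +285.714ms=4/7b
4) 857.143ms=12/7b +142.857ms=2/7b
5) 1000.0ms=2b +142.857ms=2/7b
6) 1142.857ms=16/7b +571.429ms=8/7b
7) 1714.286ms=24/7b +285.714ms=4/7b
8) 2000.0ms=4b +1000.0ms=2b
9) 3000.0ms=6b +333.333ms=2/3b
10) 3333.333ms=20/3b +333.333ms=2/3b
11) 3666.667ms=22/3b +333.333ms=2/3b
Σ=8b of 8 (120bpm 4/4) — PASS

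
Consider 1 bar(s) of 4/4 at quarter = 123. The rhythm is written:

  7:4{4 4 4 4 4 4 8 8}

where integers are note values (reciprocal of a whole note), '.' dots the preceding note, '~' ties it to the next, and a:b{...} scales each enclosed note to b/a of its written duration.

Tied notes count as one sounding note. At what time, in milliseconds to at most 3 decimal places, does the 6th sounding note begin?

note 6 onset = 20/7b = 1393.728ms

1. 0.0ms @ 0 + 278.746ms (4/7)
2. 278.746ms @ 4/7 + 278.746ms (4/7)
3. 557.491ms @ 8/7 + 278.746ms (4/7)
4. 836.237ms @ 12/7 + 278.746ms (4/7)
5. 1114.983ms @ 16/7 + 278.746ms (4/7)
6. 1393.728ms @ 20/7 + 278.746ms (4/7)
7. 1672.474ms @ 24/7 + 139.373ms (2/7)
8. 1811.847ms @ 26/7 + 139.373ms (2/7)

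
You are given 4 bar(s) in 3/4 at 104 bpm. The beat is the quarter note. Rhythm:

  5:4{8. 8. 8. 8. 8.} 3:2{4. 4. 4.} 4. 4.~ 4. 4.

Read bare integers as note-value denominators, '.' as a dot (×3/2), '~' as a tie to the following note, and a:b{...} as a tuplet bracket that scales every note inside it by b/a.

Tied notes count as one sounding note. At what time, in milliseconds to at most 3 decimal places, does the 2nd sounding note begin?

note 2 onset = 3/5b = 346.154ms

1. 0.0ms @ 0 + 346.154ms (3/5)
2. 346.154ms @ 3/5 + 346.154ms (3/5)
3. 692.308ms @ 6/5 + 346.154ms (3/5)
4. 1038.462ms @ 9/5 + 346.154ms (3/5)
5. 1384.615ms @ 12/5 + 346.154ms (3/5)
6. 1730.769ms @ 3 + 576.923ms (1)
7. 2307.692ms @ 4 + 576.923ms (1)
8. 2884.615ms @ 5 + 576.923ms (1)
9. 3461.538ms @ 6 + 865.385ms (3/2)
10. 4326.923ms @ 15/2 + 1730.769ms (3)
11. 6057.692ms @ 21/2 + 865.385ms (3/2)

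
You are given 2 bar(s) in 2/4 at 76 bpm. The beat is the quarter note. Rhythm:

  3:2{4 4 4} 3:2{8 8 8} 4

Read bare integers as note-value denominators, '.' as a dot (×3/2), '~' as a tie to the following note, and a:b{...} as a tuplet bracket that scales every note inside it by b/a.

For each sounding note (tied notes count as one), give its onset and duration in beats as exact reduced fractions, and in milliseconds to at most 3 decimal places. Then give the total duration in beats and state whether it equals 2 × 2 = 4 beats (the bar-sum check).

1) 0.0ms=0b +526.316ms=2/3b
2) 526.316ms=2/3b +526.316ms=2/3b
3) 1052.632ms=4/3b +526.316ms=2/3b
4) 1578.947ms=2b +263.158ms=1/3b
5) 1842.105ms=7/3b +263.158ms=1/3b
6) 2105.263ms=8/3b +263.158ms=1/3b
7) 2368.421ms=3b +789.474ms=1b
Σ=4b of 4 (76bpm 2/4) — PASS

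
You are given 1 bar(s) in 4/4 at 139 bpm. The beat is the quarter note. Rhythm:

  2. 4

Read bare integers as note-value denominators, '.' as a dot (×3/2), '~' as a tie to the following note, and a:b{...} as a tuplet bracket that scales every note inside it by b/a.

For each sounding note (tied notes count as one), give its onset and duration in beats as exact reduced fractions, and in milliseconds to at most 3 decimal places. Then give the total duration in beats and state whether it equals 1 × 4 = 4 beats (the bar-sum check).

1) 0.0ms=0b +1294.964ms=3b
2) 1294.964ms=3b +431.655ms=1b
Σ=4b of 4 (139bpm 4/4) — PASS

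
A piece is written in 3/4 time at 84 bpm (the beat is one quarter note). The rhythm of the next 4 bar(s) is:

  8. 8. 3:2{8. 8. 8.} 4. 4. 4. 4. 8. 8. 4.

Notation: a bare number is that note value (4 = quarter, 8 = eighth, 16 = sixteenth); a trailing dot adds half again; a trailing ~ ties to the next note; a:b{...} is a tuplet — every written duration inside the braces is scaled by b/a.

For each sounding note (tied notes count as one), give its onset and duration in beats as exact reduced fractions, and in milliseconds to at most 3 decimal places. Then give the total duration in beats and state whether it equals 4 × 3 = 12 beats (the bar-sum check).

1) 0.0ms=0b +535.714ms=3/4b
2) 535.714ms=3/4b +535.714ms=3/4b
3) 1071.429ms=3/2b +357.143ms=1/2b
4) 1428.571ms=2b +357.143ms=1/2b
5) 1785.714ms=5/2b +357.143ms=1/2b
6) 2142.857ms=3b +1071.429ms=3/2b
7) 3214.286ms=9/2b +1071.429ms=3/2b
8) 4285.714ms=6b +1071.429ms=3/2b
9) 5357.143ms=15/2b +1071.429ms=3/2b
10) 6428.571ms=9b +535.714ms=3/4b
11) 6964.286ms=39/4b +535.714ms=3/4b
12) 7500.0ms=21/2b +1071.429ms=3/2b
Σ=12b of 12 (84bpm 3/4) — PASS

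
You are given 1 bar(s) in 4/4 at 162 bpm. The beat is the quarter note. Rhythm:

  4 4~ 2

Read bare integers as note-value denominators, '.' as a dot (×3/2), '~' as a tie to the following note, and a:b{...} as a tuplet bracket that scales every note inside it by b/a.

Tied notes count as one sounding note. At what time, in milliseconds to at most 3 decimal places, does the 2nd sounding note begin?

note 2 onset = 1b = 370.37ms

1. 0.0ms @ 0 + 370.37ms (1)
2. 370.37ms @ 1 + 1111.111ms (3)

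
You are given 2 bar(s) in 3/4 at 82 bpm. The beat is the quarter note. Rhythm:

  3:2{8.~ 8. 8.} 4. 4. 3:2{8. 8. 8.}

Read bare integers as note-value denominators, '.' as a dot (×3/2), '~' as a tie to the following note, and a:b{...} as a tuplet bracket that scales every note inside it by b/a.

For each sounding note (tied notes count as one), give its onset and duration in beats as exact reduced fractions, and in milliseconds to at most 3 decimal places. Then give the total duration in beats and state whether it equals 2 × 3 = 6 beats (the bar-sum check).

1) 0.0ms=0b +731.707ms=1b
2) 731.707ms=1b +365.854ms=1/2b
3) 1097.561ms=3/2b +1097.561ms=3/2b
4) 2195.122ms=3b +1097.561ms=3/2b
5) 3292.683ms=9/2b +365.854ms=1/2b
6) 3658.537ms=5b +365.854ms=1/2b
7) 4024.39ms=11/2b +365.854ms=1/2b
Σ=6b of 6 (82bpm 3/4) — PASS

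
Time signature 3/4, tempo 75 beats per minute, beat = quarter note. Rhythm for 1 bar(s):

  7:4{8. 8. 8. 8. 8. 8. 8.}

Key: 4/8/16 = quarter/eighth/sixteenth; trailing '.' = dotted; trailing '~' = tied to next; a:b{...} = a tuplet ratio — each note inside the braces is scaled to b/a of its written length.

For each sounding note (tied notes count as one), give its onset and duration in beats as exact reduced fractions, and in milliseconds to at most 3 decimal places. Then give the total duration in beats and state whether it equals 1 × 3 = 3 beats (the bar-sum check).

1) 0.0ms=0b +342.857ms=3/7b
2) 342.857ms=3/7b +342.857ms=3/7b
3) 685.714ms=6/7b +342.857ms=3/7b
4) 1028.571ms=9/7b +342.857ms=3/7b
5) 1371.429ms=12/7b +342.857ms=3/7b
6) 1714.286ms=15/7b +342.857ms=3/7b
7) 2057.143ms=18/7b +342.857ms=3/7b
Σ=3b of 3 (75bpm 3/4) — PASS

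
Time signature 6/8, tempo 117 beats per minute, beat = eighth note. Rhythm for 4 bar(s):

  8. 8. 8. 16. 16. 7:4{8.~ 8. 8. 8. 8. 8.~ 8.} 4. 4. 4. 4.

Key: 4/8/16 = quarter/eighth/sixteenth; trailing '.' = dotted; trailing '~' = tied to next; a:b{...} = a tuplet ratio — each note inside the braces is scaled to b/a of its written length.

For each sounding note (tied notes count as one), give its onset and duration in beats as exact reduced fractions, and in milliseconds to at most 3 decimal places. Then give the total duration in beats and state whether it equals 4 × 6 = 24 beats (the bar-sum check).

1) 0.0ms=0b +769.231ms=3/2b
2) 769.231ms=3/2b +769.231ms=3/2b
3) 1538.462ms=3b +769.231ms=3/2b
4) 2307.692ms=9/2b +384.615ms=3/4b
5) 2692.308ms=21/4b +384.615ms=3/4b
6) 3076.923ms=6b +879.121ms=12/7b
7) 3956.044ms=54/7b +439.56ms=6/7b
8) 4395.604ms=60/7b +439.56ms=6/7b
9) 4835.165ms=66/7b +439.56ms=6/7b
10) 5274.725ms=72/7b +879.121ms=12/7b
11) 6153.846ms=12b +1538.462ms=3b
12) 7692.308ms=15b +1538.462ms=3b
13) 9230.769ms=18b +1538.462ms=3b
14) 10769.231ms=21b +1538.462ms=3b
Σ=24b of 24 (117bpm 6/8) — PASS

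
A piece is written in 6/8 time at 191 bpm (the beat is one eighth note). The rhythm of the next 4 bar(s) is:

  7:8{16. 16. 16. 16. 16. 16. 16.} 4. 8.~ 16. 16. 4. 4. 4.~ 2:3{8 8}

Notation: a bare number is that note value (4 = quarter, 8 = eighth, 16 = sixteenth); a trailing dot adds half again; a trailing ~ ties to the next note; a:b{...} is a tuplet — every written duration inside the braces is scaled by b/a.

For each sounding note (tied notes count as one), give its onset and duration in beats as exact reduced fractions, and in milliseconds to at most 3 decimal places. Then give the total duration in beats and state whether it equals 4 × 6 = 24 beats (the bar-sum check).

1) 0.0ms=0b +269.26ms=6/7b
2) 269.26ms=6/7b +269.26ms=6/7b
3) 538.519ms=12/7b +269.26ms=6/7b
4) 807.779ms=18/7b +269.26ms=6/7b
5) 1077.038ms=24/7b +269.26ms=6/7b
6) 1346.298ms=30/7b +269.26ms=6/7b
7) 1615.557ms=36/7b +269.26ms=6/7b
8) 1884.817ms=6b +942.408ms=3b
9) 2827.225ms=9b +706.806ms=9/4b
10) 3534.031ms=45/4b +235.602ms=3/4b
11) 3769.634ms=12b +942.408ms=3b
12) 4712.042ms=15b +942.408ms=3b
13) 5654.45ms=18b +1413.613ms=9/2b
14) 7068.063ms=45/2b +471.204ms=3/2b
Σ=24b of 24 (191bpm 6/8) — PASS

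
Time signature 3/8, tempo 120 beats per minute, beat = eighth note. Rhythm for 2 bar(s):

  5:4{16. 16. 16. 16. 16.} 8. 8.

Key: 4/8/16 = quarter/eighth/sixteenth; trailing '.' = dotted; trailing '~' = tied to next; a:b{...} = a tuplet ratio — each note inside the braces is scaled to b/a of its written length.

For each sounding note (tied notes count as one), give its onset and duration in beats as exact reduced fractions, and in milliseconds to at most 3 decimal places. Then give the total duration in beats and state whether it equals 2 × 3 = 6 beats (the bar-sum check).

1) 0.0ms=0b +300.0ms=3/5b
2) 300.0ms=3/5b +300.0ms=3/5b
3) 600.0ms=6/5b +300.0ms=3/5b
4) 900.0ms=9/5b +300.0ms=3/5b
5) 1200.0ms=12/5b +300.0ms=3/5b
6) 1500.0ms=3b +750.0ms=3/2b
7) 2250.0ms=9/2b +750.0ms=3/2b
Σ=6b of 6 (120bpm 3/8) — PASS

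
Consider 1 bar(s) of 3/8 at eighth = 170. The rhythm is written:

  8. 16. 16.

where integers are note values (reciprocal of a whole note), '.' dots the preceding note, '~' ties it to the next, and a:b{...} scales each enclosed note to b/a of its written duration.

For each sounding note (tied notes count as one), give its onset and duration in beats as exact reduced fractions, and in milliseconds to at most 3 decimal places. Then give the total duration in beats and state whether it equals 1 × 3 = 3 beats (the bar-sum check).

1) 0.0ms=0b +529.412ms=3/2b
2) 529.412ms=3/2b +264.706ms=3/4b
3) 794.118ms=9/4b +264.706ms=3/4b
Σ=3b of 3 (170bpm 3/8) — PASS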